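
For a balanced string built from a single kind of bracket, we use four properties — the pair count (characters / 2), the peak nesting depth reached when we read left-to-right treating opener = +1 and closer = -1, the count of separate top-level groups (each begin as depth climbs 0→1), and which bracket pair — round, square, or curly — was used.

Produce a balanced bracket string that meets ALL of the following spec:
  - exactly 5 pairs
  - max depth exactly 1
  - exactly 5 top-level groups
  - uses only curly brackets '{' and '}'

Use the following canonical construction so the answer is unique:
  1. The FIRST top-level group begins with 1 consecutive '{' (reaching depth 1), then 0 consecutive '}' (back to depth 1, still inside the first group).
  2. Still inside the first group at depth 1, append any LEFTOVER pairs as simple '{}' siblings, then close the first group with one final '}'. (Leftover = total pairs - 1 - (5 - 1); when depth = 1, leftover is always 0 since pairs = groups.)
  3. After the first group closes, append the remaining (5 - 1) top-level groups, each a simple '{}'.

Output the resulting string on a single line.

Spec: pairs=5 depth=1 groups=5
Leftover pairs = 5 - 1 - (5-1) = 0
First group: deep chain of depth 1 + 0 sibling pairs
Remaining 4 groups: simple '{}' each

Answer: {}{}{}{}{}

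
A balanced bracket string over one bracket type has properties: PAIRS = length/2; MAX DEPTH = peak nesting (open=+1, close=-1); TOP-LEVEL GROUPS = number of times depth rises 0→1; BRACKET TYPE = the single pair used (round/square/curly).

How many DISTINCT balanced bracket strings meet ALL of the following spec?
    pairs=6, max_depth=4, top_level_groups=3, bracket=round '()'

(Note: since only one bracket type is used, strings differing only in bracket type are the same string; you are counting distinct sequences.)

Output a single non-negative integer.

Answer: 3

Derivation:
Spec: pairs=6 depth=4 groups=3
Count(depth <= 4) = 28
Count(depth <= 3) = 25
Count(depth == 4) = 28 - 25 = 3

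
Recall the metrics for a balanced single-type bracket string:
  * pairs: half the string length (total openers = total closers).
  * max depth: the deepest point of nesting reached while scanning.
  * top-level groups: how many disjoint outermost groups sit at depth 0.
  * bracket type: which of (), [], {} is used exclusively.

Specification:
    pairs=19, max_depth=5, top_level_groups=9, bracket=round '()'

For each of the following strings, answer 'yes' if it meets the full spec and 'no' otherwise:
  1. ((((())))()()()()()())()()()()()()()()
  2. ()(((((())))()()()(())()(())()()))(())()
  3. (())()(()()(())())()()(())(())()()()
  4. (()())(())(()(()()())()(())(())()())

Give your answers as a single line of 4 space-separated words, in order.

Answer: yes no no no

Derivation:
String 1 '((((())))()()()()()())()()()()()()()()': depth seq [1 2 3 4 5 4 3 2 1 2 1 2 1 2 1 2 1 2 1 2 1 0 1 0 1 0 1 0 1 0 1 0 1 0 1 0 1 0]
  -> pairs=19 depth=5 groups=9 -> yes
String 2 '()(((((())))()()()(())()(())()()))(())()': depth seq [1 0 1 2 3 4 5 6 5 4 3 2 3 2 3 2 3 2 3 4 3 2 3 2 3 4 3 2 3 2 3 2 1 0 1 2 1 0 1 0]
  -> pairs=20 depth=6 groups=4 -> no
String 3 '(())()(()()(())())()()(())(())()()()': depth seq [1 2 1 0 1 0 1 2 1 2 1 2 3 2 1 2 1 0 1 0 1 0 1 2 1 0 1 2 1 0 1 0 1 0 1 0]
  -> pairs=18 depth=3 groups=10 -> no
String 4 '(()())(())(()(()()())()(())(())()())': depth seq [1 2 1 2 1 0 1 2 1 0 1 2 1 2 3 2 3 2 3 2 1 2 1 2 3 2 1 2 3 2 1 2 1 2 1 0]
  -> pairs=18 depth=3 groups=3 -> no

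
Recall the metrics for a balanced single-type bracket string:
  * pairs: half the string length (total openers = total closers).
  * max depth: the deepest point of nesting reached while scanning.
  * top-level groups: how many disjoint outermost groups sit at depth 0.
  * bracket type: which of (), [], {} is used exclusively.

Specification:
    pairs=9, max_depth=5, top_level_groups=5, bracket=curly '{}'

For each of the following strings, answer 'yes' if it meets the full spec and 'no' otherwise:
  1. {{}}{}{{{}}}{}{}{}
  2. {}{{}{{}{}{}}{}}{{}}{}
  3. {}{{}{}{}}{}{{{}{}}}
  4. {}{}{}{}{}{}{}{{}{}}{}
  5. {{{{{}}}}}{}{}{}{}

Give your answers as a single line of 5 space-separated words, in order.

Answer: no no no no yes

Derivation:
String 1 '{{}}{}{{{}}}{}{}{}': depth seq [1 2 1 0 1 0 1 2 3 2 1 0 1 0 1 0 1 0]
  -> pairs=9 depth=3 groups=6 -> no
String 2 '{}{{}{{}{}{}}{}}{{}}{}': depth seq [1 0 1 2 1 2 3 2 3 2 3 2 1 2 1 0 1 2 1 0 1 0]
  -> pairs=11 depth=3 groups=4 -> no
String 3 '{}{{}{}{}}{}{{{}{}}}': depth seq [1 0 1 2 1 2 1 2 1 0 1 0 1 2 3 2 3 2 1 0]
  -> pairs=10 depth=3 groups=4 -> no
String 4 '{}{}{}{}{}{}{}{{}{}}{}': depth seq [1 0 1 0 1 0 1 0 1 0 1 0 1 0 1 2 1 2 1 0 1 0]
  -> pairs=11 depth=2 groups=9 -> no
String 5 '{{{{{}}}}}{}{}{}{}': depth seq [1 2 3 4 5 4 3 2 1 0 1 0 1 0 1 0 1 0]
  -> pairs=9 depth=5 groups=5 -> yes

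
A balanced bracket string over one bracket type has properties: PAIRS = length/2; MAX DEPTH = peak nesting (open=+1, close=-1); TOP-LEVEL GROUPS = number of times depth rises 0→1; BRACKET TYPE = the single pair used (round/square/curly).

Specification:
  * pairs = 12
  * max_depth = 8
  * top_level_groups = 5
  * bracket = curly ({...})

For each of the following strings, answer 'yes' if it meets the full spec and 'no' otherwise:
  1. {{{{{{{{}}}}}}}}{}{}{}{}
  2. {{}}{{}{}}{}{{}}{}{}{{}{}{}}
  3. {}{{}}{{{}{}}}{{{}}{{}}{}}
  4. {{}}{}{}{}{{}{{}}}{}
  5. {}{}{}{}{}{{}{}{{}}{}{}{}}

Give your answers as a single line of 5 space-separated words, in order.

Answer: yes no no no no

Derivation:
String 1 '{{{{{{{{}}}}}}}}{}{}{}{}': depth seq [1 2 3 4 5 6 7 8 7 6 5 4 3 2 1 0 1 0 1 0 1 0 1 0]
  -> pairs=12 depth=8 groups=5 -> yes
String 2 '{{}}{{}{}}{}{{}}{}{}{{}{}{}}': depth seq [1 2 1 0 1 2 1 2 1 0 1 0 1 2 1 0 1 0 1 0 1 2 1 2 1 2 1 0]
  -> pairs=14 depth=2 groups=7 -> no
String 3 '{}{{}}{{{}{}}}{{{}}{{}}{}}': depth seq [1 0 1 2 1 0 1 2 3 2 3 2 1 0 1 2 3 2 1 2 3 2 1 2 1 0]
  -> pairs=13 depth=3 groups=4 -> no
String 4 '{{}}{}{}{}{{}{{}}}{}': depth seq [1 2 1 0 1 0 1 0 1 0 1 2 1 2 3 2 1 0 1 0]
  -> pairs=10 depth=3 groups=6 -> no
String 5 '{}{}{}{}{}{{}{}{{}}{}{}{}}': depth seq [1 0 1 0 1 0 1 0 1 0 1 2 1 2 1 2 3 2 1 2 1 2 1 2 1 0]
  -> pairs=13 depth=3 groups=6 -> no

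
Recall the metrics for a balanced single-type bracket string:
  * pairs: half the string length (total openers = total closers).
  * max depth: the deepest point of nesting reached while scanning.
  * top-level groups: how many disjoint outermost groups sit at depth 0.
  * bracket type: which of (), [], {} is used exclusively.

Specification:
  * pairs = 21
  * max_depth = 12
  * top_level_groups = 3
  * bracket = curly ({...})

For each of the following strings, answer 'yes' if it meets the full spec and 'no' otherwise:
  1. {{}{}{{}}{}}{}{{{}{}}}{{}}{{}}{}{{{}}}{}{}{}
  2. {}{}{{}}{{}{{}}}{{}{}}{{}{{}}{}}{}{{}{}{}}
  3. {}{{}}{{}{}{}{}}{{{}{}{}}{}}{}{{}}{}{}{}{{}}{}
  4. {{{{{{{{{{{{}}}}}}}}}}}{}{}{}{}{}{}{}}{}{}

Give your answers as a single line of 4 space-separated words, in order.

String 1 '{{}{}{{}}{}}{}{{{}{}}}{{}}{{}}{}{{{}}}{}{}{}': depth seq [1 2 1 2 1 2 3 2 1 2 1 0 1 0 1 2 3 2 3 2 1 0 1 2 1 0 1 2 1 0 1 0 1 2 3 2 1 0 1 0 1 0 1 0]
  -> pairs=22 depth=3 groups=10 -> no
String 2 '{}{}{{}}{{}{{}}}{{}{}}{{}{{}}{}}{}{{}{}{}}': depth seq [1 0 1 0 1 2 1 0 1 2 1 2 3 2 1 0 1 2 1 2 1 0 1 2 1 2 3 2 1 2 1 0 1 0 1 2 1 2 1 2 1 0]
  -> pairs=21 depth=3 groups=8 -> no
String 3 '{}{{}}{{}{}{}{}}{{{}{}{}}{}}{}{{}}{}{}{}{{}}{}': depth seq [1 0 1 2 1 0 1 2 1 2 1 2 1 2 1 0 1 2 3 2 3 2 3 2 1 2 1 0 1 0 1 2 1 0 1 0 1 0 1 0 1 2 1 0 1 0]
  -> pairs=23 depth=3 groups=11 -> no
String 4 '{{{{{{{{{{{{}}}}}}}}}}}{}{}{}{}{}{}{}}{}{}': depth seq [1 2 3 4 5 6 7 8 9 10 11 12 11 10 9 8 7 6 5 4 3 2 1 2 1 2 1 2 1 2 1 2 1 2 1 2 1 0 1 0 1 0]
  -> pairs=21 depth=12 groups=3 -> yes

Answer: no no no yes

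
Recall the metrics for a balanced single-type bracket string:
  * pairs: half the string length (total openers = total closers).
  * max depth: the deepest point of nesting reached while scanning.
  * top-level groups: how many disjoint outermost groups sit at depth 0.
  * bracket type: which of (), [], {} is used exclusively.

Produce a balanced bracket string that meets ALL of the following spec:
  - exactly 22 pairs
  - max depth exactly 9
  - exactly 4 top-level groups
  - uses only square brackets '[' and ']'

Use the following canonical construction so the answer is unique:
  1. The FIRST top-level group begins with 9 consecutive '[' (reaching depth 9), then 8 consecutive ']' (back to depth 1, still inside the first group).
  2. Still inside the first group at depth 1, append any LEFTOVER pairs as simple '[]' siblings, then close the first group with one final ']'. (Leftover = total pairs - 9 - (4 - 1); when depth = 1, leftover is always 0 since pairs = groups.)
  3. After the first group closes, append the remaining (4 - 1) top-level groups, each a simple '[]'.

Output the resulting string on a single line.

Answer: [[[[[[[[[]]]]]]]][][][][][][][][][][]][][][]

Derivation:
Spec: pairs=22 depth=9 groups=4
Leftover pairs = 22 - 9 - (4-1) = 10
First group: deep chain of depth 9 + 10 sibling pairs
Remaining 3 groups: simple '[]' each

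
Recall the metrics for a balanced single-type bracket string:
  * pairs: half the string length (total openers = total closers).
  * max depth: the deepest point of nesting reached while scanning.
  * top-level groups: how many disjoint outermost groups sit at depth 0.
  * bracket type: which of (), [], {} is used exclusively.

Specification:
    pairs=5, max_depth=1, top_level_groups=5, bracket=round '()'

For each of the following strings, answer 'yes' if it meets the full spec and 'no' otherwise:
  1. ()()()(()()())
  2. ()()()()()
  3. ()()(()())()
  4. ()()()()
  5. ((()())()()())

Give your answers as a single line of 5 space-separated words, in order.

Answer: no yes no no no

Derivation:
String 1 '()()()(()()())': depth seq [1 0 1 0 1 0 1 2 1 2 1 2 1 0]
  -> pairs=7 depth=2 groups=4 -> no
String 2 '()()()()()': depth seq [1 0 1 0 1 0 1 0 1 0]
  -> pairs=5 depth=1 groups=5 -> yes
String 3 '()()(()())()': depth seq [1 0 1 0 1 2 1 2 1 0 1 0]
  -> pairs=6 depth=2 groups=4 -> no
String 4 '()()()()': depth seq [1 0 1 0 1 0 1 0]
  -> pairs=4 depth=1 groups=4 -> no
String 5 '((()())()()())': depth seq [1 2 3 2 3 2 1 2 1 2 1 2 1 0]
  -> pairs=7 depth=3 groups=1 -> no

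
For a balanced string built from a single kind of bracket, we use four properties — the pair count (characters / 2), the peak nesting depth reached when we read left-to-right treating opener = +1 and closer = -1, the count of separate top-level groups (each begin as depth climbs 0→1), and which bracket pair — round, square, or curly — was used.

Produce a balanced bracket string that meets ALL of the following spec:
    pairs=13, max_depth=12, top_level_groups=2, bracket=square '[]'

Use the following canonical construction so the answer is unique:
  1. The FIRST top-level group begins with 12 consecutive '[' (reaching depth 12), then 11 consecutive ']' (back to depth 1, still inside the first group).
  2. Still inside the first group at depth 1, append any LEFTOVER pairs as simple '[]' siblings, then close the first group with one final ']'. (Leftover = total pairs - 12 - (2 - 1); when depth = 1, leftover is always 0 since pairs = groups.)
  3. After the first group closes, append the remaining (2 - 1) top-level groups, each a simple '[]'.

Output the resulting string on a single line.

Spec: pairs=13 depth=12 groups=2
Leftover pairs = 13 - 12 - (2-1) = 0
First group: deep chain of depth 12 + 0 sibling pairs
Remaining 1 groups: simple '[]' each

Answer: [[[[[[[[[[[[]]]]]]]]]]]][]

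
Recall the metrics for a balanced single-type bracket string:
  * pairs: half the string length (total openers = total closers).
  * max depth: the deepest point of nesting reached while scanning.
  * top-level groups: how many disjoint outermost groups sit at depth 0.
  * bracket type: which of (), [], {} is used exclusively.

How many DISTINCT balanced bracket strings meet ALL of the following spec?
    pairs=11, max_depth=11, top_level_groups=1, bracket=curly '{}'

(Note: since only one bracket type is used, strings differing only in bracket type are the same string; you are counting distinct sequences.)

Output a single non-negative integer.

Spec: pairs=11 depth=11 groups=1
Count(depth <= 11) = 16796
Count(depth <= 10) = 16795
Count(depth == 11) = 16796 - 16795 = 1

Answer: 1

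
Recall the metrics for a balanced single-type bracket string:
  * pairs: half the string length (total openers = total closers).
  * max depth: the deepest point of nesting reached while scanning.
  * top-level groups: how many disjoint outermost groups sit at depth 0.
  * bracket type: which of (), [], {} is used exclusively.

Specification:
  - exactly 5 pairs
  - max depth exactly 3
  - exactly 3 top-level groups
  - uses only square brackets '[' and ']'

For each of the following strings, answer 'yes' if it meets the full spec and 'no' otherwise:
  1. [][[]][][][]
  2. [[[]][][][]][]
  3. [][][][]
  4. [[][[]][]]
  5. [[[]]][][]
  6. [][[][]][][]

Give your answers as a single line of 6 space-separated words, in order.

Answer: no no no no yes no

Derivation:
String 1 '[][[]][][][]': depth seq [1 0 1 2 1 0 1 0 1 0 1 0]
  -> pairs=6 depth=2 groups=5 -> no
String 2 '[[[]][][][]][]': depth seq [1 2 3 2 1 2 1 2 1 2 1 0 1 0]
  -> pairs=7 depth=3 groups=2 -> no
String 3 '[][][][]': depth seq [1 0 1 0 1 0 1 0]
  -> pairs=4 depth=1 groups=4 -> no
String 4 '[[][[]][]]': depth seq [1 2 1 2 3 2 1 2 1 0]
  -> pairs=5 depth=3 groups=1 -> no
String 5 '[[[]]][][]': depth seq [1 2 3 2 1 0 1 0 1 0]
  -> pairs=5 depth=3 groups=3 -> yes
String 6 '[][[][]][][]': depth seq [1 0 1 2 1 2 1 0 1 0 1 0]
  -> pairs=6 depth=2 groups=4 -> no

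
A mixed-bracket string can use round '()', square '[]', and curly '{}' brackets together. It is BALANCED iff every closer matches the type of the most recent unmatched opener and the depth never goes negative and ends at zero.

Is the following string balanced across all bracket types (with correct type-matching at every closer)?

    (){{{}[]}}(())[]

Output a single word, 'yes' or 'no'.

pos 0: push '('; stack = (
pos 1: ')' matches '('; pop; stack = (empty)
pos 2: push '{'; stack = {
pos 3: push '{'; stack = {{
pos 4: push '{'; stack = {{{
pos 5: '}' matches '{'; pop; stack = {{
pos 6: push '['; stack = {{[
pos 7: ']' matches '['; pop; stack = {{
pos 8: '}' matches '{'; pop; stack = {
pos 9: '}' matches '{'; pop; stack = (empty)
pos 10: push '('; stack = (
pos 11: push '('; stack = ((
pos 12: ')' matches '('; pop; stack = (
pos 13: ')' matches '('; pop; stack = (empty)
pos 14: push '['; stack = [
pos 15: ']' matches '['; pop; stack = (empty)
end: stack empty → VALID
Verdict: properly nested → yes

Answer: yes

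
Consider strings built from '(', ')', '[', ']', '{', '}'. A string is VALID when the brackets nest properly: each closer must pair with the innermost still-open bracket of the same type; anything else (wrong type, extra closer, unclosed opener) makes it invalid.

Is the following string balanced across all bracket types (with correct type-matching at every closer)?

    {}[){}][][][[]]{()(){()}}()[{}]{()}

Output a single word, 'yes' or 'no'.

pos 0: push '{'; stack = {
pos 1: '}' matches '{'; pop; stack = (empty)
pos 2: push '['; stack = [
pos 3: saw closer ')' but top of stack is '[' (expected ']') → INVALID
Verdict: type mismatch at position 3: ')' closes '[' → no

Answer: no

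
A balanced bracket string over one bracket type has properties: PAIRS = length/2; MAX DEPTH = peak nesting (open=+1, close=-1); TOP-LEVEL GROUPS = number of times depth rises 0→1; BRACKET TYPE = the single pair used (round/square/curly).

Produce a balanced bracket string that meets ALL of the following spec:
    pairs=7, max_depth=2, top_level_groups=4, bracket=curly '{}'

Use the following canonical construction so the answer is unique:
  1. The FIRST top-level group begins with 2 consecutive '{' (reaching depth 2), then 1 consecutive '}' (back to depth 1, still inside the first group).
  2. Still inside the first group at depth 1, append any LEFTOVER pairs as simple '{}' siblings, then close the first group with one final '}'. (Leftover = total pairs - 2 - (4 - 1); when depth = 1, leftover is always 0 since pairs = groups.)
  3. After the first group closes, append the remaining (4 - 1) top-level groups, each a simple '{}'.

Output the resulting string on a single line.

Answer: {{}{}{}}{}{}{}

Derivation:
Spec: pairs=7 depth=2 groups=4
Leftover pairs = 7 - 2 - (4-1) = 2
First group: deep chain of depth 2 + 2 sibling pairs
Remaining 3 groups: simple '{}' each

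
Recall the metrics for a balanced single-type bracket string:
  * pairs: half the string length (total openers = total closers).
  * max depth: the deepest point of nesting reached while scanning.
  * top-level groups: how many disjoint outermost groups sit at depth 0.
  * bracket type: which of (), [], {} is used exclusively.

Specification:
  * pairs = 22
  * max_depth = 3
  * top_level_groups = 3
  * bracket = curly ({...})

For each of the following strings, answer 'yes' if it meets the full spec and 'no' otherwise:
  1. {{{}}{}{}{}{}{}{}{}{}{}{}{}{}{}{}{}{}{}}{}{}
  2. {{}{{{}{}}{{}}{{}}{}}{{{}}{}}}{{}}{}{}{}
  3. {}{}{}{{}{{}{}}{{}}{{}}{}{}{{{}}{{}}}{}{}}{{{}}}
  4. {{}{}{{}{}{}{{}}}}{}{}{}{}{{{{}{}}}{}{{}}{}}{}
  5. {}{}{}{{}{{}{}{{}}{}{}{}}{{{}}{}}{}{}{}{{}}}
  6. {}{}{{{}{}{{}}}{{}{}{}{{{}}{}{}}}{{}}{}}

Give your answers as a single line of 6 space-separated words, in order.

String 1 '{{{}}{}{}{}{}{}{}{}{}{}{}{}{}{}{}{}{}{}}{}{}': depth seq [1 2 3 2 1 2 1 2 1 2 1 2 1 2 1 2 1 2 1 2 1 2 1 2 1 2 1 2 1 2 1 2 1 2 1 2 1 2 1 0 1 0 1 0]
  -> pairs=22 depth=3 groups=3 -> yes
String 2 '{{}{{{}{}}{{}}{{}}{}}{{{}}{}}}{{}}{}{}{}': depth seq [1 2 1 2 3 4 3 4 3 2 3 4 3 2 3 4 3 2 3 2 1 2 3 4 3 2 3 2 1 0 1 2 1 0 1 0 1 0 1 0]
  -> pairs=20 depth=4 groups=5 -> no
String 3 '{}{}{}{{}{{}{}}{{}}{{}}{}{}{{{}}{{}}}{}{}}{{{}}}': depth seq [1 0 1 0 1 0 1 2 1 2 3 2 3 2 1 2 3 2 1 2 3 2 1 2 1 2 1 2 3 4 3 2 3 4 3 2 1 2 1 2 1 0 1 2 3 2 1 0]
  -> pairs=24 depth=4 groups=5 -> no
String 4 '{{}{}{{}{}{}{{}}}}{}{}{}{}{{{{}{}}}{}{{}}{}}{}': depth seq [1 2 1 2 1 2 3 2 3 2 3 2 3 4 3 2 1 0 1 0 1 0 1 0 1 0 1 2 3 4 3 4 3 2 1 2 1 2 3 2 1 2 1 0 1 0]
  -> pairs=23 depth=4 groups=7 -> no
String 5 '{}{}{}{{}{{}{}{{}}{}{}{}}{{{}}{}}{}{}{}{{}}}': depth seq [1 0 1 0 1 0 1 2 1 2 3 2 3 2 3 4 3 2 3 2 3 2 3 2 1 2 3 4 3 2 3 2 1 2 1 2 1 2 1 2 3 2 1 0]
  -> pairs=22 depth=4 groups=4 -> no
String 6 '{}{}{{{}{}{{}}}{{}{}{}{{{}}{}{}}}{{}}{}}': depth seq [1 0 1 0 1 2 3 2 3 2 3 4 3 2 1 2 3 2 3 2 3 2 3 4 5 4 3 4 3 4 3 2 1 2 3 2 1 2 1 0]
  -> pairs=20 depth=5 groups=3 -> no

Answer: yes no no no no no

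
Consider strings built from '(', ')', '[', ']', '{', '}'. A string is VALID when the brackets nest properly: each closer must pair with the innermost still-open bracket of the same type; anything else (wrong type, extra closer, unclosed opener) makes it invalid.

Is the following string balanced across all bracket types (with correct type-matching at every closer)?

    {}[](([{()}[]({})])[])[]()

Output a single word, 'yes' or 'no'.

Answer: yes

Derivation:
pos 0: push '{'; stack = {
pos 1: '}' matches '{'; pop; stack = (empty)
pos 2: push '['; stack = [
pos 3: ']' matches '['; pop; stack = (empty)
pos 4: push '('; stack = (
pos 5: push '('; stack = ((
pos 6: push '['; stack = (([
pos 7: push '{'; stack = (([{
pos 8: push '('; stack = (([{(
pos 9: ')' matches '('; pop; stack = (([{
pos 10: '}' matches '{'; pop; stack = (([
pos 11: push '['; stack = (([[
pos 12: ']' matches '['; pop; stack = (([
pos 13: push '('; stack = (([(
pos 14: push '{'; stack = (([({
pos 15: '}' matches '{'; pop; stack = (([(
pos 16: ')' matches '('; pop; stack = (([
pos 17: ']' matches '['; pop; stack = ((
pos 18: ')' matches '('; pop; stack = (
pos 19: push '['; stack = ([
pos 20: ']' matches '['; pop; stack = (
pos 21: ')' matches '('; pop; stack = (empty)
pos 22: push '['; stack = [
pos 23: ']' matches '['; pop; stack = (empty)
pos 24: push '('; stack = (
pos 25: ')' matches '('; pop; stack = (empty)
end: stack empty → VALID
Verdict: properly nested → yes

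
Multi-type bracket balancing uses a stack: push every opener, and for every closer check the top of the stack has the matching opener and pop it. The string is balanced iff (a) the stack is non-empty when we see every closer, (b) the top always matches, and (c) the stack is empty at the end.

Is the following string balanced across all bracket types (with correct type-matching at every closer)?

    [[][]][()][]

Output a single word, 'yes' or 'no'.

Answer: yes

Derivation:
pos 0: push '['; stack = [
pos 1: push '['; stack = [[
pos 2: ']' matches '['; pop; stack = [
pos 3: push '['; stack = [[
pos 4: ']' matches '['; pop; stack = [
pos 5: ']' matches '['; pop; stack = (empty)
pos 6: push '['; stack = [
pos 7: push '('; stack = [(
pos 8: ')' matches '('; pop; stack = [
pos 9: ']' matches '['; pop; stack = (empty)
pos 10: push '['; stack = [
pos 11: ']' matches '['; pop; stack = (empty)
end: stack empty → VALID
Verdict: properly nested → yes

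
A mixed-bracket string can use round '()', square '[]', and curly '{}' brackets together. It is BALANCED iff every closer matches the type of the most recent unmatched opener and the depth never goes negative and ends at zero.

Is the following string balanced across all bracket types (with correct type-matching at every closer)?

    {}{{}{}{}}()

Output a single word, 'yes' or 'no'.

pos 0: push '{'; stack = {
pos 1: '}' matches '{'; pop; stack = (empty)
pos 2: push '{'; stack = {
pos 3: push '{'; stack = {{
pos 4: '}' matches '{'; pop; stack = {
pos 5: push '{'; stack = {{
pos 6: '}' matches '{'; pop; stack = {
pos 7: push '{'; stack = {{
pos 8: '}' matches '{'; pop; stack = {
pos 9: '}' matches '{'; pop; stack = (empty)
pos 10: push '('; stack = (
pos 11: ')' matches '('; pop; stack = (empty)
end: stack empty → VALID
Verdict: properly nested → yes

Answer: yes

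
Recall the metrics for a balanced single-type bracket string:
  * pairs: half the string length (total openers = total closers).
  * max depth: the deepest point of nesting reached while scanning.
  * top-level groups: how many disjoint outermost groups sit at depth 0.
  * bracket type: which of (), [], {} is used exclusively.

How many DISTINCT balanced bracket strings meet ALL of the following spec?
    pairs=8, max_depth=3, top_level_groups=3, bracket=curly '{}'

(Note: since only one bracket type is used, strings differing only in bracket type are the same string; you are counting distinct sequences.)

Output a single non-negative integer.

Answer: 147

Derivation:
Spec: pairs=8 depth=3 groups=3
Count(depth <= 3) = 168
Count(depth <= 2) = 21
Count(depth == 3) = 168 - 21 = 147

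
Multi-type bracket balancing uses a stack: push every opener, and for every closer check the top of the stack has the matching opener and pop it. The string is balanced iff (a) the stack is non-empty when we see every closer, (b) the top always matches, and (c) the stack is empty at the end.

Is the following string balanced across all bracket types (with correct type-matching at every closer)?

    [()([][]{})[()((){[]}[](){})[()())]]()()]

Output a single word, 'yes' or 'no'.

pos 0: push '['; stack = [
pos 1: push '('; stack = [(
pos 2: ')' matches '('; pop; stack = [
pos 3: push '('; stack = [(
pos 4: push '['; stack = [([
pos 5: ']' matches '['; pop; stack = [(
pos 6: push '['; stack = [([
pos 7: ']' matches '['; pop; stack = [(
pos 8: push '{'; stack = [({
pos 9: '}' matches '{'; pop; stack = [(
pos 10: ')' matches '('; pop; stack = [
pos 11: push '['; stack = [[
pos 12: push '('; stack = [[(
pos 13: ')' matches '('; pop; stack = [[
pos 14: push '('; stack = [[(
pos 15: push '('; stack = [[((
pos 16: ')' matches '('; pop; stack = [[(
pos 17: push '{'; stack = [[({
pos 18: push '['; stack = [[({[
pos 19: ']' matches '['; pop; stack = [[({
pos 20: '}' matches '{'; pop; stack = [[(
pos 21: push '['; stack = [[([
pos 22: ']' matches '['; pop; stack = [[(
pos 23: push '('; stack = [[((
pos 24: ')' matches '('; pop; stack = [[(
pos 25: push '{'; stack = [[({
pos 26: '}' matches '{'; pop; stack = [[(
pos 27: ')' matches '('; pop; stack = [[
pos 28: push '['; stack = [[[
pos 29: push '('; stack = [[[(
pos 30: ')' matches '('; pop; stack = [[[
pos 31: push '('; stack = [[[(
pos 32: ')' matches '('; pop; stack = [[[
pos 33: saw closer ')' but top of stack is '[' (expected ']') → INVALID
Verdict: type mismatch at position 33: ')' closes '[' → no

Answer: no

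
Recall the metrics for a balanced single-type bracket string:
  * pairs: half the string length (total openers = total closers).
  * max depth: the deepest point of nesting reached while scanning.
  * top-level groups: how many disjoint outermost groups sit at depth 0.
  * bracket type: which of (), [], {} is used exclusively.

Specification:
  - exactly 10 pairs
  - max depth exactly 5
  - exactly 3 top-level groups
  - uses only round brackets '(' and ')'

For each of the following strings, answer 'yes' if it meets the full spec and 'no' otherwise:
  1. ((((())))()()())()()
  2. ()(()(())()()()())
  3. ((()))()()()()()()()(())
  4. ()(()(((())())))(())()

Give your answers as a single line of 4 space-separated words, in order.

Answer: yes no no no

Derivation:
String 1 '((((())))()()())()()': depth seq [1 2 3 4 5 4 3 2 1 2 1 2 1 2 1 0 1 0 1 0]
  -> pairs=10 depth=5 groups=3 -> yes
String 2 '()(()(())()()()())': depth seq [1 0 1 2 1 2 3 2 1 2 1 2 1 2 1 2 1 0]
  -> pairs=9 depth=3 groups=2 -> no
String 3 '((()))()()()()()()()(())': depth seq [1 2 3 2 1 0 1 0 1 0 1 0 1 0 1 0 1 0 1 0 1 2 1 0]
  -> pairs=12 depth=3 groups=9 -> no
String 4 '()(()(((())())))(())()': depth seq [1 0 1 2 1 2 3 4 5 4 3 4 3 2 1 0 1 2 1 0 1 0]
  -> pairs=11 depth=5 groups=4 -> no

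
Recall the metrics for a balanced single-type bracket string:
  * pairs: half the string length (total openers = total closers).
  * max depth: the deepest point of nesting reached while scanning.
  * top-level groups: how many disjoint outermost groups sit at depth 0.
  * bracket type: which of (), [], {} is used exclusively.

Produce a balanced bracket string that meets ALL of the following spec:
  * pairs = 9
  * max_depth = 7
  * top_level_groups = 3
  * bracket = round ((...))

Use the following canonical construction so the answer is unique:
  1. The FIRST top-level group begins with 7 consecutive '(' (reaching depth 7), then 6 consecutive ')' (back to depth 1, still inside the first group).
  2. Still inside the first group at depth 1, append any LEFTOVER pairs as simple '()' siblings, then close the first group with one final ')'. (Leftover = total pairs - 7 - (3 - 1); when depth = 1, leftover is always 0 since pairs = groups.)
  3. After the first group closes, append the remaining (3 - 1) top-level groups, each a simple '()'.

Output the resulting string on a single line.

Spec: pairs=9 depth=7 groups=3
Leftover pairs = 9 - 7 - (3-1) = 0
First group: deep chain of depth 7 + 0 sibling pairs
Remaining 2 groups: simple '()' each

Answer: ((((((()))))))()()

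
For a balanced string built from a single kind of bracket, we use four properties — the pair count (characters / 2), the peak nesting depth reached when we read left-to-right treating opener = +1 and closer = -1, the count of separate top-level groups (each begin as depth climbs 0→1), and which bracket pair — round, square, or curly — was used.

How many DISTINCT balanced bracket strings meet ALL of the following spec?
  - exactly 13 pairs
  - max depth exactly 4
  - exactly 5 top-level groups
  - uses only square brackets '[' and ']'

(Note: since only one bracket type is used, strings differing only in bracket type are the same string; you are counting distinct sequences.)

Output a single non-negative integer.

Spec: pairs=13 depth=4 groups=5
Count(depth <= 4) = 34685
Count(depth <= 3) = 14920
Count(depth == 4) = 34685 - 14920 = 19765

Answer: 19765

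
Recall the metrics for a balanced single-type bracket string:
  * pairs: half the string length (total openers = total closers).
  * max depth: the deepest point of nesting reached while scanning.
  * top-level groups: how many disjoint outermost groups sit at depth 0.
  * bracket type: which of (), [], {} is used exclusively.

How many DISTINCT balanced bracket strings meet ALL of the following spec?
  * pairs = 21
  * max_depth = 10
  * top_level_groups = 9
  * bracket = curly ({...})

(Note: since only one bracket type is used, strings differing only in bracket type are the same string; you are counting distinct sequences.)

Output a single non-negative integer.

Spec: pairs=21 depth=10 groups=9
Count(depth <= 10) = 96764463
Count(depth <= 9) = 96732360
Count(depth == 10) = 96764463 - 96732360 = 32103

Answer: 32103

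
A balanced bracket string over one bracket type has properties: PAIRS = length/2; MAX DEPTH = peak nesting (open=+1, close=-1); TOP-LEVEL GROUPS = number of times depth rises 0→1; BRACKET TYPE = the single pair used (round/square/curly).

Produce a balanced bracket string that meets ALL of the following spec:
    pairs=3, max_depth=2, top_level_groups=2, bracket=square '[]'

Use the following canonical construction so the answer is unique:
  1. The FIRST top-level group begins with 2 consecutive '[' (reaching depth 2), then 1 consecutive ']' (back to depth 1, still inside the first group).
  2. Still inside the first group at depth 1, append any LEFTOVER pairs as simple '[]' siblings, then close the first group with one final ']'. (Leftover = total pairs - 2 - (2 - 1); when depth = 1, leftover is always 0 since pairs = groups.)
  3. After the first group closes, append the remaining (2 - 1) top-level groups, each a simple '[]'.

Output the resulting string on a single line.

Answer: [[]][]

Derivation:
Spec: pairs=3 depth=2 groups=2
Leftover pairs = 3 - 2 - (2-1) = 0
First group: deep chain of depth 2 + 0 sibling pairs
Remaining 1 groups: simple '[]' each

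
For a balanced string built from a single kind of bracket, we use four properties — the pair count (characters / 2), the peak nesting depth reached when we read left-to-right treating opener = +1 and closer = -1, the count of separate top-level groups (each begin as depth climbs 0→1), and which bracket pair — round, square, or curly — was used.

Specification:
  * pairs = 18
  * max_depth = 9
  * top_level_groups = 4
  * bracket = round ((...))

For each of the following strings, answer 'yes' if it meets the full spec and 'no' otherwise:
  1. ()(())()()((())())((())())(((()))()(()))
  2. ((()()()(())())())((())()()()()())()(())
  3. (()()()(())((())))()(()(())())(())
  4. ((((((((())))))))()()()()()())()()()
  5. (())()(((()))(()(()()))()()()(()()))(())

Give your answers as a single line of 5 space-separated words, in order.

Answer: no no no yes no

Derivation:
String 1 '()(())()()((())())((())())(((()))()(()))': depth seq [1 0 1 2 1 0 1 0 1 0 1 2 3 2 1 2 1 0 1 2 3 2 1 2 1 0 1 2 3 4 3 2 1 2 1 2 3 2 1 0]
  -> pairs=20 depth=4 groups=7 -> no
String 2 '((()()()(())())())((())()()()()())()(())': depth seq [1 2 3 2 3 2 3 2 3 4 3 2 3 2 1 2 1 0 1 2 3 2 1 2 1 2 1 2 1 2 1 2 1 0 1 0 1 2 1 0]
  -> pairs=20 depth=4 groups=4 -> no
String 3 '(()()()(())((())))()(()(())())(())': depth seq [1 2 1 2 1 2 1 2 3 2 1 2 3 4 3 2 1 0 1 0 1 2 1 2 3 2 1 2 1 0 1 2 1 0]
  -> pairs=17 depth=4 groups=4 -> no
String 4 '((((((((())))))))()()()()()())()()()': depth seq [1 2 3 4 5 6 7 8 9 8 7 6 5 4 3 2 1 2 1 2 1 2 1 2 1 2 1 2 1 0 1 0 1 0 1 0]
  -> pairs=18 depth=9 groups=4 -> yes
String 5 '(())()(((()))(()(()()))()()()(()()))(())': depth seq [1 2 1 0 1 0 1 2 3 4 3 2 1 2 3 2 3 4 3 4 3 2 1 2 1 2 1 2 1 2 3 2 3 2 1 0 1 2 1 0]
  -> pairs=20 depth=4 groups=4 -> no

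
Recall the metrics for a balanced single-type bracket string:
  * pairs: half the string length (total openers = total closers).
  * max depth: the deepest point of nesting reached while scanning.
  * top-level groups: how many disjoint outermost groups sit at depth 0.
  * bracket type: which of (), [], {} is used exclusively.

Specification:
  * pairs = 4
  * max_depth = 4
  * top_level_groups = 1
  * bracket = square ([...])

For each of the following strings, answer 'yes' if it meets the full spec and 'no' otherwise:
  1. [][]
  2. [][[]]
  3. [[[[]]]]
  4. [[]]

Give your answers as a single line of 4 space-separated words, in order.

String 1 '[][]': depth seq [1 0 1 0]
  -> pairs=2 depth=1 groups=2 -> no
String 2 '[][[]]': depth seq [1 0 1 2 1 0]
  -> pairs=3 depth=2 groups=2 -> no
String 3 '[[[[]]]]': depth seq [1 2 3 4 3 2 1 0]
  -> pairs=4 depth=4 groups=1 -> yes
String 4 '[[]]': depth seq [1 2 1 0]
  -> pairs=2 depth=2 groups=1 -> no

Answer: no no yes no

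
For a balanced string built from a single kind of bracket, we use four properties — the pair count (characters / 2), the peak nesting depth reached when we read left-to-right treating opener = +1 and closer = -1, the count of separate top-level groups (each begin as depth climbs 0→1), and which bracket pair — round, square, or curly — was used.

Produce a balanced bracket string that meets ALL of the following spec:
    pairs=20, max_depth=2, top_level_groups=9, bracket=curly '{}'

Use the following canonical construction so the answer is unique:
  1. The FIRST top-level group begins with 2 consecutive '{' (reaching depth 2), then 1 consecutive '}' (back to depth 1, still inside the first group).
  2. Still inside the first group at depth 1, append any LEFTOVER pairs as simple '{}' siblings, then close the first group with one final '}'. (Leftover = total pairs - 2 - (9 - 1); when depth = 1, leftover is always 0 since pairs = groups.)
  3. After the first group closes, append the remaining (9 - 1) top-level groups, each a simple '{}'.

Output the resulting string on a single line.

Answer: {{}{}{}{}{}{}{}{}{}{}{}}{}{}{}{}{}{}{}{}

Derivation:
Spec: pairs=20 depth=2 groups=9
Leftover pairs = 20 - 2 - (9-1) = 10
First group: deep chain of depth 2 + 10 sibling pairs
Remaining 8 groups: simple '{}' each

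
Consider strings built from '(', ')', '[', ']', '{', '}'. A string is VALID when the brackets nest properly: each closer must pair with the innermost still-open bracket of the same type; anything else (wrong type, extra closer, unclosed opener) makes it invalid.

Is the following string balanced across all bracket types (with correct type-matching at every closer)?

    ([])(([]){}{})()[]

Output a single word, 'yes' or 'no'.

pos 0: push '('; stack = (
pos 1: push '['; stack = ([
pos 2: ']' matches '['; pop; stack = (
pos 3: ')' matches '('; pop; stack = (empty)
pos 4: push '('; stack = (
pos 5: push '('; stack = ((
pos 6: push '['; stack = (([
pos 7: ']' matches '['; pop; stack = ((
pos 8: ')' matches '('; pop; stack = (
pos 9: push '{'; stack = ({
pos 10: '}' matches '{'; pop; stack = (
pos 11: push '{'; stack = ({
pos 12: '}' matches '{'; pop; stack = (
pos 13: ')' matches '('; pop; stack = (empty)
pos 14: push '('; stack = (
pos 15: ')' matches '('; pop; stack = (empty)
pos 16: push '['; stack = [
pos 17: ']' matches '['; pop; stack = (empty)
end: stack empty → VALID
Verdict: properly nested → yes

Answer: yes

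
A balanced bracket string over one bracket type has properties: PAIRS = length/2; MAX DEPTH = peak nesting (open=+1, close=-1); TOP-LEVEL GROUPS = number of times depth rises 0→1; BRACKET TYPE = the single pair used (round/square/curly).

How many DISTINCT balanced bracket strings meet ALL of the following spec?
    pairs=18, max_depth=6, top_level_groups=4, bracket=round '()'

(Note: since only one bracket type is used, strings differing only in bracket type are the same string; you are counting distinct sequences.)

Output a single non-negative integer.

Spec: pairs=18 depth=6 groups=4
Count(depth <= 6) = 45468160
Count(depth <= 5) = 30982330
Count(depth == 6) = 45468160 - 30982330 = 14485830

Answer: 14485830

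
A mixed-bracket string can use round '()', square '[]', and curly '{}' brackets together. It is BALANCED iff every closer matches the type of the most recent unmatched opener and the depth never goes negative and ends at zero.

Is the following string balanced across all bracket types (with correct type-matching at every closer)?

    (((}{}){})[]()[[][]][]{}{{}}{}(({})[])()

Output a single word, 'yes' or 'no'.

Answer: no

Derivation:
pos 0: push '('; stack = (
pos 1: push '('; stack = ((
pos 2: push '('; stack = (((
pos 3: saw closer '}' but top of stack is '(' (expected ')') → INVALID
Verdict: type mismatch at position 3: '}' closes '(' → no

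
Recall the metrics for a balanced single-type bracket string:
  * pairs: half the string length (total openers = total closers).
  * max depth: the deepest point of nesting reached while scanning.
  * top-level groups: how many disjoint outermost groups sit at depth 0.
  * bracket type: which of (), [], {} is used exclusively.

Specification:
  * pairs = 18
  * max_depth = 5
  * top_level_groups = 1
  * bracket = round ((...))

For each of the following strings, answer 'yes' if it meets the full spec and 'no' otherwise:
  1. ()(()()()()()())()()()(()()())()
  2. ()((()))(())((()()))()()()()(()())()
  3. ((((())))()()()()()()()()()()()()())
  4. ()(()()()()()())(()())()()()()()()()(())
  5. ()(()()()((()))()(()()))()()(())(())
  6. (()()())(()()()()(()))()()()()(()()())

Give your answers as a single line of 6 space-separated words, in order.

Answer: no no yes no no no

Derivation:
String 1 '()(()()()()()())()()()(()()())()': depth seq [1 0 1 2 1 2 1 2 1 2 1 2 1 2 1 0 1 0 1 0 1 0 1 2 1 2 1 2 1 0 1 0]
  -> pairs=16 depth=2 groups=7 -> no
String 2 '()((()))(())((()()))()()()()(()())()': depth seq [1 0 1 2 3 2 1 0 1 2 1 0 1 2 3 2 3 2 1 0 1 0 1 0 1 0 1 0 1 2 1 2 1 0 1 0]
  -> pairs=18 depth=3 groups=10 -> no
String 3 '((((())))()()()()()()()()()()()()())': depth seq [1 2 3 4 5 4 3 2 1 2 1 2 1 2 1 2 1 2 1 2 1 2 1 2 1 2 1 2 1 2 1 2 1 2 1 0]
  -> pairs=18 depth=5 groups=1 -> yes
String 4 '()(()()()()()())(()())()()()()()()()(())': depth seq [1 0 1 2 1 2 1 2 1 2 1 2 1 2 1 0 1 2 1 2 1 0 1 0 1 0 1 0 1 0 1 0 1 0 1 0 1 2 1 0]
  -> pairs=20 depth=2 groups=11 -> no
String 5 '()(()()()((()))()(()()))()()(())(())': depth seq [1 0 1 2 1 2 1 2 1 2 3 4 3 2 1 2 1 2 3 2 3 2 1 0 1 0 1 0 1 2 1 0 1 2 1 0]
  -> pairs=18 depth=4 groups=6 -> no
String 6 '(()()())(()()()()(()))()()()()(()()())': depth seq [1 2 1 2 1 2 1 0 1 2 1 2 1 2 1 2 1 2 3 2 1 0 1 0 1 0 1 0 1 0 1 2 1 2 1 2 1 0]
  -> pairs=19 depth=3 groups=7 -> no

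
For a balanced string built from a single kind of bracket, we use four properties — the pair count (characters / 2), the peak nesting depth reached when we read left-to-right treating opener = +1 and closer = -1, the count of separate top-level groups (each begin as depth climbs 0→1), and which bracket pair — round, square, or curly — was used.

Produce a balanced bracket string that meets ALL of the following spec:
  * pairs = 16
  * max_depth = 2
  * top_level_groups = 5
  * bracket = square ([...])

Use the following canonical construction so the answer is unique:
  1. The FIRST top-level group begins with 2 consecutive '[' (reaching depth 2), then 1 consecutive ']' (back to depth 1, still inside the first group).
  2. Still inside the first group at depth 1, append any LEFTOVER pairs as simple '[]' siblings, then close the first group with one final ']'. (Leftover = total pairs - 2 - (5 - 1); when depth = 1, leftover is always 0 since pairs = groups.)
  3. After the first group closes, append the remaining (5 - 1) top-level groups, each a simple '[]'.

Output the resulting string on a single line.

Answer: [[][][][][][][][][][][]][][][][]

Derivation:
Spec: pairs=16 depth=2 groups=5
Leftover pairs = 16 - 2 - (5-1) = 10
First group: deep chain of depth 2 + 10 sibling pairs
Remaining 4 groups: simple '[]' each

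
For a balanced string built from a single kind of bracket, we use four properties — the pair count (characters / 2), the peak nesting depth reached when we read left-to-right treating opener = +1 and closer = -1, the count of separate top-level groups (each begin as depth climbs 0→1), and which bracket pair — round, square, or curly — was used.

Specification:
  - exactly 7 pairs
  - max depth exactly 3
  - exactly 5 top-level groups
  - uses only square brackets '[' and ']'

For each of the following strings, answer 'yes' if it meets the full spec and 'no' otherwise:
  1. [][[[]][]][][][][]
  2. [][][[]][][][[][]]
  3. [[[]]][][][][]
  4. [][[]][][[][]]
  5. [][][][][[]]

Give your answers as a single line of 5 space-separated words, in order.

String 1 '[][[[]][]][][][][]': depth seq [1 0 1 2 3 2 1 2 1 0 1 0 1 0 1 0 1 0]
  -> pairs=9 depth=3 groups=6 -> no
String 2 '[][][[]][][][[][]]': depth seq [1 0 1 0 1 2 1 0 1 0 1 0 1 2 1 2 1 0]
  -> pairs=9 depth=2 groups=6 -> no
String 3 '[[[]]][][][][]': depth seq [1 2 3 2 1 0 1 0 1 0 1 0 1 0]
  -> pairs=7 depth=3 groups=5 -> yes
String 4 '[][[]][][[][]]': depth seq [1 0 1 2 1 0 1 0 1 2 1 2 1 0]
  -> pairs=7 depth=2 groups=4 -> no
String 5 '[][][][][[]]': depth seq [1 0 1 0 1 0 1 0 1 2 1 0]
  -> pairs=6 depth=2 groups=5 -> no

Answer: no no yes no no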